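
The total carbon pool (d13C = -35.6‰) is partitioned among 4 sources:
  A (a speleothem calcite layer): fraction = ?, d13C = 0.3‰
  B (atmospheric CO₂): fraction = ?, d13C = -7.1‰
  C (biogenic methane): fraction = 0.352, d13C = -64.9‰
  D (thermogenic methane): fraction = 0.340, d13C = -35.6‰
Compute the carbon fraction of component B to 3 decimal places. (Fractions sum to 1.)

Let f_B and f_A be the unknown fractions; fractions sum to 1 so f_B + f_A = 0.308.
Mass balance: Σ fᵢ·δᵢ = δ_bulk ⇒ f_B·(-7.1) + f_A·(0.3) = -35.6 − (-34.949) = -0.651
Substitute f_A = 0.308 − f_B:
f_B·(-7.1 − 0.3) = -0.651 − 0.308×(0.3) = -0.744
f_B = -0.744 / -7.4 = 0.1005

0.100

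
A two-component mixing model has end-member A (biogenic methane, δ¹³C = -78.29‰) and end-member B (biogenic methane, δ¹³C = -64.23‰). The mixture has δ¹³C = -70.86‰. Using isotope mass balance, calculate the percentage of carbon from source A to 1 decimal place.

47.2%

δ_mix = f_A·δ_A + (1 − f_A)·δ_B  ⇒  f_A = (δ_mix − δ_B)/(δ_A − δ_B)
f_A = (-70.86 − (-64.23)) / (-78.29 − (-64.23))
f_A = -6.63 / -14.06 = 0.4716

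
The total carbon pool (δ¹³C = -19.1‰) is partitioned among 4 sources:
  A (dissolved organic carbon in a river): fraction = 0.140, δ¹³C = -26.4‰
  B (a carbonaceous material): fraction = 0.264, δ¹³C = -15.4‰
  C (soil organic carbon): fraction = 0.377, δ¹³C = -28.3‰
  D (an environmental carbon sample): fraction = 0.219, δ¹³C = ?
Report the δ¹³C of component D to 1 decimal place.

-3.1‰

Isotope mass balance: δ_bulk = Σ fᵢ·δᵢ.
-19.1 = 0.140×(-26.4) + 0.264×(-15.4) + 0.377×(-28.3) + 0.219×δ_D
0.219·δ_D = -19.1 − (-18.431) = -0.669
δ_D = -0.669 / 0.219 = -3.06‰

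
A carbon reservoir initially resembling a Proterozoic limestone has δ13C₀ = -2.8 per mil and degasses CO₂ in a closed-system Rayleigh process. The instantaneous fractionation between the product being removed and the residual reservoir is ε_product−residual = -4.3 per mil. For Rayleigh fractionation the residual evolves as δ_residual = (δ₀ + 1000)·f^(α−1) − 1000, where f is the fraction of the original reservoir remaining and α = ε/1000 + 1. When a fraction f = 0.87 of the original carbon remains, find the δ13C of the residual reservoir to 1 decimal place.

-2.2 per mil

Rayleigh residual: δ_res = (δ₀ + 1000)·f^(α−1) − 1000
α = ε/1000 + 1 = 0.99570, so α − 1 = -0.00430
f^(α−1) = 0.87^(-0.00430) = 1.000599
δ_res = (-2.8 + 1000) × 1.000599 − 1000 = 997.797 − 1000 = -2.20 per mil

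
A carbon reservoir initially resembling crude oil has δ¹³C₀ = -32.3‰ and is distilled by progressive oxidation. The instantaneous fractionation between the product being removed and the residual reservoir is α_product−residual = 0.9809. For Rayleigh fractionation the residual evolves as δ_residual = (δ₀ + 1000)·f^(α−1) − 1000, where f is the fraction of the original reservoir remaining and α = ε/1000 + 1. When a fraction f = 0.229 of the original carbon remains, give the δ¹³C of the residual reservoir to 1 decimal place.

Rayleigh residual: δ_res = (δ₀ + 1000)·f^(α−1) − 1000
α − 1 = -0.01910
f^(α−1) = 0.229^(-0.01910) = 1.028554
δ_res = (-32.3 + 1000) × 1.028554 − 1000 = 995.332 − 1000 = -4.67‰

-4.7‰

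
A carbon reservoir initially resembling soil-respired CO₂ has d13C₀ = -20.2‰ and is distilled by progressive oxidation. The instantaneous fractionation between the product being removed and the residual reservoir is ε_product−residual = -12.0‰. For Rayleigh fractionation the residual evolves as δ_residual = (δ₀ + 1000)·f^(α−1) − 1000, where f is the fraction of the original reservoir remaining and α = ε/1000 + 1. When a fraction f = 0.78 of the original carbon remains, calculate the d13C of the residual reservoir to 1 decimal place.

Rayleigh residual: δ_res = (δ₀ + 1000)·f^(α−1) − 1000
α = ε/1000 + 1 = 0.98800, so α − 1 = -0.01200
f^(α−1) = 0.78^(-0.01200) = 1.002986
δ_res = (-20.2 + 1000) × 1.002986 − 1000 = 982.726 − 1000 = -17.27‰

-17.3‰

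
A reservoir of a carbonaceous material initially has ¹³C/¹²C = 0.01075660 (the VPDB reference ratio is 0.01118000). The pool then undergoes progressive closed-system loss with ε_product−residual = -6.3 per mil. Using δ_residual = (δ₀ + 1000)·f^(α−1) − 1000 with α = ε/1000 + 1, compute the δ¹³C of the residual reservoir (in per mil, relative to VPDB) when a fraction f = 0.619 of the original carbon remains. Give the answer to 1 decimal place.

δ₀ = (0.01075660/0.01118000 − 1)×1000 = (0.962129 − 1)×1000 = -37.871 per mil
α − 1 = ε/1000 = -0.0063
f^(α−1) = 0.619^(-0.0063) = 1.003026
δ_res = (-37.871 + 1000) × 1.003026 − 1000 = 965.041 − 1000 = -34.96 per mil

-35.0 per mil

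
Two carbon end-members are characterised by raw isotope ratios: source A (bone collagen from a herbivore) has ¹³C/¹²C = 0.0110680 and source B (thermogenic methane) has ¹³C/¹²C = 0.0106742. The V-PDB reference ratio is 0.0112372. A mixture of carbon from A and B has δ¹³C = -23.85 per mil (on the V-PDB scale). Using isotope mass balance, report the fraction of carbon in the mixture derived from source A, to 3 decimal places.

δ_A = (0.0110680/0.0112372 − 1)×1000 = (0.984943 − 1)×1000 = -15.057 per mil
δ_B = (0.0106742/0.0112372 − 1)×1000 = (0.949899 − 1)×1000 = -50.101 per mil
f_A = (δ_mix − δ_B)/(δ_A − δ_B) = (-23.85 − (-50.101))/(-15.057 − (-50.101))
f_A = 26.251 / 35.044 = 0.7491

0.749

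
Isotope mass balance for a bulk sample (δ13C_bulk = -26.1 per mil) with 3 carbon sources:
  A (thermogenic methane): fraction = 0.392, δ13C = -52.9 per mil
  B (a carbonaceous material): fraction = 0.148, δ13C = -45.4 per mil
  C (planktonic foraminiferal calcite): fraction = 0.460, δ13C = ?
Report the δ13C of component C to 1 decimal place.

2.9 per mil

Isotope mass balance: δ_bulk = Σ fᵢ·δᵢ.
-26.1 = 0.392×(-52.9) + 0.148×(-45.4) + 0.460×δ_C
0.460·δ_C = -26.1 − (-27.456) = 1.356
δ_C = 1.356 / 0.460 = 2.95 per mil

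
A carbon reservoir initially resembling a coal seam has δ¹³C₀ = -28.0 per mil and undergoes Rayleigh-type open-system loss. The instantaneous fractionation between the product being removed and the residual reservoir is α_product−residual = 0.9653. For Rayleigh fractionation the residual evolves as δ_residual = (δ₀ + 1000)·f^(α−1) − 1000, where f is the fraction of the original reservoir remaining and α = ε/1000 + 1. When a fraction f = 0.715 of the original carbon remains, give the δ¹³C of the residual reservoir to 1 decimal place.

Rayleigh residual: δ_res = (δ₀ + 1000)·f^(α−1) − 1000
α − 1 = -0.03470
f^(α−1) = 0.715^(-0.03470) = 1.011709
δ_res = (-28.0 + 1000) × 1.011709 − 1000 = 983.381 − 1000 = -16.62 per mil

-16.6 per mil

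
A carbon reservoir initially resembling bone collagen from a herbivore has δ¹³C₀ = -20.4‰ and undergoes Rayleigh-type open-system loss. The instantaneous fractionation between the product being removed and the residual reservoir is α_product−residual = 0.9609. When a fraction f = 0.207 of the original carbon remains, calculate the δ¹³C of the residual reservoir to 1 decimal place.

Rayleigh residual: δ_res = (δ₀ + 1000)·f^(α−1) − 1000
α − 1 = -0.03910
f^(α−1) = 0.207^(-0.03910) = 1.063520
δ_res = (-20.4 + 1000) × 1.063520 − 1000 = 1041.824 − 1000 = 41.82‰

41.8‰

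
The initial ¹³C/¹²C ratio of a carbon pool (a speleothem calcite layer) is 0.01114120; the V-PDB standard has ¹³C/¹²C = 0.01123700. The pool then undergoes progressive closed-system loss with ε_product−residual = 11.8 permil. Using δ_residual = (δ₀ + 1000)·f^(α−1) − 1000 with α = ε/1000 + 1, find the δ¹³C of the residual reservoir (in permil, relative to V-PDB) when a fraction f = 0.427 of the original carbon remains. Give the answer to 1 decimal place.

δ₀ = (0.01114120/0.01123700 − 1)×1000 = (0.991475 − 1)×1000 = -8.525 permil
α − 1 = ε/1000 = 0.0118
f^(α−1) = 0.427^(0.0118) = 0.990009
δ_res = (-8.525 + 1000) × 0.990009 − 1000 = 981.569 − 1000 = -18.43 permil

-18.4 permil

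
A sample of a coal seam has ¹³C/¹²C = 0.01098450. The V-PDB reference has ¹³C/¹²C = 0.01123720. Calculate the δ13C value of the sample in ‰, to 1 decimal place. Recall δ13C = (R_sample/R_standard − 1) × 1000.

δ13C = (R_sample / R_standard − 1) × 1000
R_sample / R_standard = 0.01098450 / 0.01123720 = 0.977512
δ13C = (0.977512 − 1) × 1000 = -22.49‰

-22.5‰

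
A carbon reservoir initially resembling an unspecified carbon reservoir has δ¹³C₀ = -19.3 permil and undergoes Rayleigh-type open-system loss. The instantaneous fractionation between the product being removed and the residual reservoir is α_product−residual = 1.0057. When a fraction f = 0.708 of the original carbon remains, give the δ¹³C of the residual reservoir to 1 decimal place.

-21.2 permil

Rayleigh residual: δ_res = (δ₀ + 1000)·f^(α−1) − 1000
α − 1 = 0.00570
f^(α−1) = 0.708^(0.00570) = 0.998034
δ_res = (-19.3 + 1000) × 0.998034 − 1000 = 978.772 − 1000 = -21.23 permil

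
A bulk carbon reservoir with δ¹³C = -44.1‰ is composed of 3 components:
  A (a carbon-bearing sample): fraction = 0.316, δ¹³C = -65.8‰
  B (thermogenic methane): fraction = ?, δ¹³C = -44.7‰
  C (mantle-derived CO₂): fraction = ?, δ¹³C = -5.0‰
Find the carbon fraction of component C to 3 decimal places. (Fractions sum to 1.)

Let f_C and f_B be the unknown fractions; fractions sum to 1 so f_C + f_B = 0.684.
Mass balance: Σ fᵢ·δᵢ = δ_bulk ⇒ f_C·(-5.0) + f_B·(-44.7) = -44.1 − (-20.793) = -23.307
Substitute f_B = 0.684 − f_C:
f_C·(-5.0 − -44.7) = -23.307 − 0.684×(-44.7) = 7.268
f_C = 7.268 / 39.7 = 0.1831

0.183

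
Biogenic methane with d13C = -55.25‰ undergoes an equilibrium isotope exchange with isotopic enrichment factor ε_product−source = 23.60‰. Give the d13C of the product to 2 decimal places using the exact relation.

To first order, δ_product ≈ δ_source + ε = -31.65‰.
Exactly, δ_product = (δ_source + 1000)·(ε/1000 + 1) − 1000.
δ_product = (-55.25 + 1000) × (23.60/1000 + 1) − 1000
δ_product = -32.954‰

-32.95‰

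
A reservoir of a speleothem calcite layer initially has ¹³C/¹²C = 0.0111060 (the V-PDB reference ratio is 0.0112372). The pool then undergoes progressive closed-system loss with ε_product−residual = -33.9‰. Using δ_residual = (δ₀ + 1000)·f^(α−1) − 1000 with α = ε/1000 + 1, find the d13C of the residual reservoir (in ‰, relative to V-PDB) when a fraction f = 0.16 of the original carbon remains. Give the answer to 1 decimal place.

51.7‰

δ₀ = (0.0111060/0.0112372 − 1)×1000 = (0.988324 − 1)×1000 = -11.676‰
α − 1 = ε/1000 = -0.0339
f^(α−1) = 0.16^(-0.0339) = 1.064095
δ_res = (-11.676 + 1000) × 1.064095 − 1000 = 1051.671 − 1000 = 51.67‰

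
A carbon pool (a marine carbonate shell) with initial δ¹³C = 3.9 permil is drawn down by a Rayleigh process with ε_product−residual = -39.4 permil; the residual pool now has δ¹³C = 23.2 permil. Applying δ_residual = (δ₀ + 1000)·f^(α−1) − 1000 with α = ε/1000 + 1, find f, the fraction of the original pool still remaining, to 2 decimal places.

0.62

α − 1 = ε/1000 = -0.0394
(δ_res + 1000)/(δ₀ + 1000) = (23.2 + 1000)/(3.9 + 1000) = 1023.2/1003.9 = 1.019225
f = 1.019225^(1/-0.0394) = exp(ln(1.019225)/-0.0394) = exp(0.01904/-0.0394)
f = exp(-0.4833) = 0.6167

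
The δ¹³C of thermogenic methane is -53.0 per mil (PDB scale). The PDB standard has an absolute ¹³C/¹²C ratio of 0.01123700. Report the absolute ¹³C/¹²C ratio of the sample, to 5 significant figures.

0.010641

R_sample = R_standard × (δ¹³C/1000 + 1)
R_sample = 0.01123700 × (-53.0/1000 + 1) = 0.01123700 × 0.947000
R_sample = 0.0106414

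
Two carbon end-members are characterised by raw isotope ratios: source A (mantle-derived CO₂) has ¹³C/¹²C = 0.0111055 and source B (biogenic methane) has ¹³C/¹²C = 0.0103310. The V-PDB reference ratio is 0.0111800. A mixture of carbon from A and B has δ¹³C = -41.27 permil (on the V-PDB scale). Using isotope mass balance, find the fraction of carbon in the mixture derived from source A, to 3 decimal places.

δ_A = (0.0111055/0.0111800 − 1)×1000 = (0.993336 − 1)×1000 = -6.664 permil
δ_B = (0.0103310/0.0111800 − 1)×1000 = (0.924061 − 1)×1000 = -75.939 permil
f_A = (δ_mix − δ_B)/(δ_A − δ_B) = (-41.27 − (-75.939))/(-6.664 − (-75.939))
f_A = 34.669 / 69.275 = 0.5005

0.500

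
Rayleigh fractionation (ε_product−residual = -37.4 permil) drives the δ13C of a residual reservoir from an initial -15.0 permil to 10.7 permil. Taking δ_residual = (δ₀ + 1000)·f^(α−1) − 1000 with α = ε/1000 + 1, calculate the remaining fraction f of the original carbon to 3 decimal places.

0.502

α − 1 = ε/1000 = -0.0374
(δ_res + 1000)/(δ₀ + 1000) = (10.7 + 1000)/(-15.0 + 1000) = 1010.7/985.0 = 1.026091
f = 1.026091^(1/-0.0374) = exp(ln(1.026091)/-0.0374) = exp(0.02576/-0.0374)
f = exp(-0.6887) = 0.5022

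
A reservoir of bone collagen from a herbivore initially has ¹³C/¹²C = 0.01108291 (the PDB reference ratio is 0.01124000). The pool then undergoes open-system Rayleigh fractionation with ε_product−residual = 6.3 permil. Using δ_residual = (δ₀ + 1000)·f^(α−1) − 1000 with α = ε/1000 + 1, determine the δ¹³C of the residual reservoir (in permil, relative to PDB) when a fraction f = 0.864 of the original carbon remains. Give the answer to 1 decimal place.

-14.9 permil

δ₀ = (0.01108291/0.01124000 − 1)×1000 = (0.986024 − 1)×1000 = -13.976 permil
α − 1 = ε/1000 = 0.0063
f^(α−1) = 0.864^(0.0063) = 0.999079
δ_res = (-13.976 + 1000) × 0.999079 − 1000 = 985.116 − 1000 = -14.88 permil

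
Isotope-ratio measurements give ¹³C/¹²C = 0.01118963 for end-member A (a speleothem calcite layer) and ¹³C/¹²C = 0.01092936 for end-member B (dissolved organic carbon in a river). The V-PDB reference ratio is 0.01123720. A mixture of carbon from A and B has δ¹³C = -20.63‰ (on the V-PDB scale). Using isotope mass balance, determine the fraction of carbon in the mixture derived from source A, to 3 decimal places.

δ_A = (0.01118963/0.01123720 − 1)×1000 = (0.995767 − 1)×1000 = -4.233‰
δ_B = (0.01092936/0.01123720 − 1)×1000 = (0.972605 − 1)×1000 = -27.395‰
f_A = (δ_mix − δ_B)/(δ_A − δ_B) = (-20.63 − (-27.395))/(-4.233 − (-27.395))
f_A = 6.765 / 23.161 = 0.2921

0.292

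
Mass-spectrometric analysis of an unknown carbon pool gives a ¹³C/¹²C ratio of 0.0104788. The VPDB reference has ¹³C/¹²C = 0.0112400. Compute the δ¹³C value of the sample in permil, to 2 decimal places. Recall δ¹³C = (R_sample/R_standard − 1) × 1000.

-67.72 permil

δ¹³C = (R_sample / R_standard − 1) × 1000
R_sample / R_standard = 0.0104788 / 0.0112400 = 0.932278
δ¹³C = (0.932278 − 1) × 1000 = -67.722 permil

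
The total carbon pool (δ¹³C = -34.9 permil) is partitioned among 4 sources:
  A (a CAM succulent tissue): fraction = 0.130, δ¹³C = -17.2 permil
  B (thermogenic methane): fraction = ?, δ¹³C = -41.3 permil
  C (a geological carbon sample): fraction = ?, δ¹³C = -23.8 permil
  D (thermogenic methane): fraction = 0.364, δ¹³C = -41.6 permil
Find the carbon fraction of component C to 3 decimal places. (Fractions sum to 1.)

0.193

Let f_C and f_B be the unknown fractions; fractions sum to 1 so f_C + f_B = 0.506.
Mass balance: Σ fᵢ·δᵢ = δ_bulk ⇒ f_C·(-23.8) + f_B·(-41.3) = -34.9 − (-17.378) = -17.522
Substitute f_B = 0.506 − f_C:
f_C·(-23.8 − -41.3) = -17.522 − 0.506×(-41.3) = 3.376
f_C = 3.376 / 17.5 = 0.1929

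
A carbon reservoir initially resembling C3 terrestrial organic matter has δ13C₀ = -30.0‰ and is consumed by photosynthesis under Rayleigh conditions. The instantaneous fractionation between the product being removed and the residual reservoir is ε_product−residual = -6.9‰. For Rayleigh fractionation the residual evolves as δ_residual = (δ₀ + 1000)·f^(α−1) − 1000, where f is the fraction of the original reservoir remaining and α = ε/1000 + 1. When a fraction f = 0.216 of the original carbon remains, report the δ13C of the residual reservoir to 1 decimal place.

Rayleigh residual: δ_res = (δ₀ + 1000)·f^(α−1) − 1000
α = ε/1000 + 1 = 0.99310, so α − 1 = -0.00690
f^(α−1) = 0.216^(-0.00690) = 1.010630
δ_res = (-30.0 + 1000) × 1.010630 − 1000 = 980.311 − 1000 = -19.69‰

-19.7‰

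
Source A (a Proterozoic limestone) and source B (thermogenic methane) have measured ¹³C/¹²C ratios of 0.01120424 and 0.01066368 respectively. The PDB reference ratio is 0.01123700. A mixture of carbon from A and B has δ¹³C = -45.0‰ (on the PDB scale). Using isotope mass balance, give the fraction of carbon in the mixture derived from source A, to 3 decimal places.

δ_A = (0.01120424/0.01123700 − 1)×1000 = (0.997085 − 1)×1000 = -2.915‰
δ_B = (0.01066368/0.01123700 − 1)×1000 = (0.948979 − 1)×1000 = -51.021‰
f_A = (δ_mix − δ_B)/(δ_A − δ_B) = (-45.0 − (-51.021))/(-2.915 − (-51.021))
f_A = 6.021 / 48.105 = 0.1252

0.125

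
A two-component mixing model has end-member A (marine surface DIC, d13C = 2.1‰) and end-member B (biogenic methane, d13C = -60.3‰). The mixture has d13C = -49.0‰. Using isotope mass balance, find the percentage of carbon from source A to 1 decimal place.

δ_mix = f_A·δ_A + (1 − f_A)·δ_B  ⇒  f_A = (δ_mix − δ_B)/(δ_A − δ_B)
f_A = (-49.0 − (-60.3)) / (2.1 − (-60.3))
f_A = 11.3 / 62.4 = 0.1811

18.1%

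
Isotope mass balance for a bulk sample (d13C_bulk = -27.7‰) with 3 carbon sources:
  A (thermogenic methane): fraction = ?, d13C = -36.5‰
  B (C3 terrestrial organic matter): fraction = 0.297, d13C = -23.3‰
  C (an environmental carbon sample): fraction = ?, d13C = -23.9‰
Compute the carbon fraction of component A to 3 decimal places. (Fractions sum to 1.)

0.316

Let f_A and f_C be the unknown fractions; fractions sum to 1 so f_A + f_C = 0.703.
Mass balance: Σ fᵢ·δᵢ = δ_bulk ⇒ f_A·(-36.5) + f_C·(-23.9) = -27.7 − (-6.920) = -20.780
Substitute f_C = 0.703 − f_A:
f_A·(-36.5 − -23.9) = -20.780 − 0.703×(-23.9) = -3.978
f_A = -3.978 / -12.6 = 0.3157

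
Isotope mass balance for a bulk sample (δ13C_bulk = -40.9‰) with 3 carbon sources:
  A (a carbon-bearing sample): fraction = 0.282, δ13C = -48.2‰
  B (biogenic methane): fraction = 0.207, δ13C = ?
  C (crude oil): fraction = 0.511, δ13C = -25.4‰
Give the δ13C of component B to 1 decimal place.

-69.2‰

Isotope mass balance: δ_bulk = Σ fᵢ·δᵢ.
-40.9 = 0.282×(-48.2) + 0.207×δ_B + 0.511×(-25.4)
0.207·δ_B = -40.9 − (-26.572) = -14.328
δ_B = -14.328 / 0.207 = -69.22‰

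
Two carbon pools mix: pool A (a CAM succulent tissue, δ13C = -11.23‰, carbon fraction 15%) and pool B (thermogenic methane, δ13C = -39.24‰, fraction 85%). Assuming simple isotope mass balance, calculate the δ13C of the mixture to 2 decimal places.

-35.04‰

δ_mix = f_A·δ_A + f_B·δ_B
δ_mix = 0.15 × (-11.23) + 0.85 × (-39.24)
δ_mix = -1.685 + -33.354 = -35.038‰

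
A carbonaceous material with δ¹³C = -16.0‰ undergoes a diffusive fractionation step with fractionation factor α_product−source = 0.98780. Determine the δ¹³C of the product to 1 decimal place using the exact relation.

-28.0‰

δ_product = (δ_source + 1000)·α − 1000
δ_product = (-16.0 + 1000) × 0.98780 − 1000
δ_product = 971.995 − 1000 = -28.00‰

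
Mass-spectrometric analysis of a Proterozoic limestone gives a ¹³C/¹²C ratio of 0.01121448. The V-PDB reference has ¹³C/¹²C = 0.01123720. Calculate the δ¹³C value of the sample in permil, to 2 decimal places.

δ¹³C = (R_sample / R_standard − 1) × 1000
R_sample / R_standard = 0.01121448 / 0.01123720 = 0.997978
δ¹³C = (0.997978 − 1) × 1000 = -2.022 permil

-2.02 permil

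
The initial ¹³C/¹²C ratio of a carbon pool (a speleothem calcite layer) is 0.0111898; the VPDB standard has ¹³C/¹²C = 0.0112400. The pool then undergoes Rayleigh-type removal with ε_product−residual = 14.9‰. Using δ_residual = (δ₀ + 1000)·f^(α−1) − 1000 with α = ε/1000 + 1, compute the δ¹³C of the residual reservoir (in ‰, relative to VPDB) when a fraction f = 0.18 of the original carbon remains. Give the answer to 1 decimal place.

δ₀ = (0.0111898/0.0112400 − 1)×1000 = (0.995534 − 1)×1000 = -4.466‰
α − 1 = ε/1000 = 0.0149
f^(α−1) = 0.18^(0.0149) = 0.974773
δ_res = (-4.466 + 1000) × 0.974773 − 1000 = 970.420 − 1000 = -29.58‰

-29.6‰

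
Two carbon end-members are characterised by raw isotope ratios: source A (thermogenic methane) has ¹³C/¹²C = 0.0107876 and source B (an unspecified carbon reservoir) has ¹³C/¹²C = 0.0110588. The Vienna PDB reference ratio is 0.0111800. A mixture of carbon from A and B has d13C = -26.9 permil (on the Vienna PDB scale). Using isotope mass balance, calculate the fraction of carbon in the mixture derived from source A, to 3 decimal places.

δ_A = (0.0107876/0.0111800 − 1)×1000 = (0.964902 − 1)×1000 = -35.098 permil
δ_B = (0.0110588/0.0111800 − 1)×1000 = (0.989159 − 1)×1000 = -10.841 permil
f_A = (δ_mix − δ_B)/(δ_A − δ_B) = (-26.9 − (-10.841))/(-35.098 − (-10.841))
f_A = -16.059 / -24.258 = 0.6620

0.662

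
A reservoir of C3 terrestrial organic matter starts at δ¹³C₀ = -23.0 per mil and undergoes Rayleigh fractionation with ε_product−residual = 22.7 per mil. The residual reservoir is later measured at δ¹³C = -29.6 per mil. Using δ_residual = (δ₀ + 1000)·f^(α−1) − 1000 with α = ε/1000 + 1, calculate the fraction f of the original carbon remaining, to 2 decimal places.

0.74

α − 1 = ε/1000 = 0.0227
(δ_res + 1000)/(δ₀ + 1000) = (-29.6 + 1000)/(-23.0 + 1000) = 970.4/977.0 = 0.993245
f = 0.993245^(1/0.0227) = exp(ln(0.993245)/0.0227) = exp(-0.00678/0.0227)
f = exp(-0.2986) = 0.7419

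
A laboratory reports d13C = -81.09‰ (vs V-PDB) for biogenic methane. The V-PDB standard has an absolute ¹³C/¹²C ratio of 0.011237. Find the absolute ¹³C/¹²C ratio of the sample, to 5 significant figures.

R_sample = R_standard × (d13C/1000 + 1)
R_sample = 0.011237 × (-81.09/1000 + 1) = 0.011237 × 0.918910
R_sample = 0.0103258

0.010326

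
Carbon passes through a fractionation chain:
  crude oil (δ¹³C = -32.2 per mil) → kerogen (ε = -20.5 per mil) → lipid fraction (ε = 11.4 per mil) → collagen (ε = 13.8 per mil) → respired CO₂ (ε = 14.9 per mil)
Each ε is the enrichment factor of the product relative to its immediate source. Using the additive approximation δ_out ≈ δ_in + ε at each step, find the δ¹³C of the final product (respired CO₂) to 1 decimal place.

step 1: δ ≈ -32.2 + (-20.5) = -52.7 per mil
step 2: δ ≈ -52.7 + (11.4) = -41.3 per mil
step 3: δ ≈ -41.3 + (13.8) = -27.5 per mil
step 4: δ ≈ -27.5 + (14.9) = -12.6 per mil

-12.6 per mil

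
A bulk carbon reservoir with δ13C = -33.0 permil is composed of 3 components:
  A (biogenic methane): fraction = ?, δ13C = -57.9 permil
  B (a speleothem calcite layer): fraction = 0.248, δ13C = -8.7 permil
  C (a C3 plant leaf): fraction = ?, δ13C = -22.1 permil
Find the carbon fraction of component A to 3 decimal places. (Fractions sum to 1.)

Let f_A and f_C be the unknown fractions; fractions sum to 1 so f_A + f_C = 0.752.
Mass balance: Σ fᵢ·δᵢ = δ_bulk ⇒ f_A·(-57.9) + f_C·(-22.1) = -33.0 − (-2.158) = -30.842
Substitute f_C = 0.752 − f_A:
f_A·(-57.9 − -22.1) = -30.842 − 0.752×(-22.1) = -14.223
f_A = -14.223 / -35.8 = 0.3973

0.397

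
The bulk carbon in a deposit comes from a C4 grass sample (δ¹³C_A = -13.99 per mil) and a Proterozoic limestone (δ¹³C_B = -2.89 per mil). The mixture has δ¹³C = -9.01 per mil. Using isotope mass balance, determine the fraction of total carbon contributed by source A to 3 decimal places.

δ_mix = f_A·δ_A + (1 − f_A)·δ_B  ⇒  f_A = (δ_mix − δ_B)/(δ_A − δ_B)
f_A = (-9.01 − (-2.89)) / (-13.99 − (-2.89))
f_A = -6.12 / -11.10 = 0.5514

0.551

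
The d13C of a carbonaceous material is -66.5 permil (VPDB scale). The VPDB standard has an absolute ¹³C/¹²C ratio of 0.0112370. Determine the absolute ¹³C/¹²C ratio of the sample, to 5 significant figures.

0.010490

R_sample = R_standard × (d13C/1000 + 1)
R_sample = 0.0112370 × (-66.5/1000 + 1) = 0.0112370 × 0.933500
R_sample = 0.0104897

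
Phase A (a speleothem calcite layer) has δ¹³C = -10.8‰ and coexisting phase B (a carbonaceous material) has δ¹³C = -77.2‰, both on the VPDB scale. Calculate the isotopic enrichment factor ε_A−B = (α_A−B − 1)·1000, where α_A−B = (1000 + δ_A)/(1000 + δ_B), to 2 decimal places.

α_A−B = (1000 + -10.8) / (1000 + -77.2) = 989.2 / 922.8 = 1.071955
ε_A−B = (1.071955 − 1) × 1000 = 71.955‰
(The approximation ε ≈ δ_A − δ_B would give 66.4‰.)

71.95‰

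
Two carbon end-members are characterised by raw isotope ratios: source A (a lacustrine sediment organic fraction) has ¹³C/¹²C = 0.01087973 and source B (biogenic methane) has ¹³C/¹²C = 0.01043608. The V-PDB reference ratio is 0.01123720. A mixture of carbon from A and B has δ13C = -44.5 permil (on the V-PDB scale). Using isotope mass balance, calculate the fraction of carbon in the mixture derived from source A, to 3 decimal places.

0.679

δ_A = (0.01087973/0.01123720 − 1)×1000 = (0.968189 − 1)×1000 = -31.811 permil
δ_B = (0.01043608/0.01123720 − 1)×1000 = (0.928708 − 1)×1000 = -71.292 permil
f_A = (δ_mix − δ_B)/(δ_A − δ_B) = (-44.5 − (-71.292))/(-31.811 − (-71.292))
f_A = 26.792 / 39.480 = 0.6786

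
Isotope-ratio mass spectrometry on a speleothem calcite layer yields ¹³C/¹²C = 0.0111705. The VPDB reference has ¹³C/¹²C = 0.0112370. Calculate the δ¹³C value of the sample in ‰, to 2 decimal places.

δ¹³C = (R_sample / R_standard − 1) × 1000
R_sample / R_standard = 0.0111705 / 0.0112370 = 0.994082
δ¹³C = (0.994082 − 1) × 1000 = -5.918‰

-5.92‰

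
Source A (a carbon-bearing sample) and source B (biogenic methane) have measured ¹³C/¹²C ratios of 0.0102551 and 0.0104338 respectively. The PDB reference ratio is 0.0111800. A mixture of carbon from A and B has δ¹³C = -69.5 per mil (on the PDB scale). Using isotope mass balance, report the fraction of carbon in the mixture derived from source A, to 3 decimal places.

0.172

δ_A = (0.0102551/0.0111800 − 1)×1000 = (0.917272 − 1)×1000 = -82.728 per mil
δ_B = (0.0104338/0.0111800 − 1)×1000 = (0.933256 − 1)×1000 = -66.744 per mil
f_A = (δ_mix − δ_B)/(δ_A − δ_B) = (-69.5 − (-66.744))/(-82.728 − (-66.744))
f_A = -2.756 / -15.984 = 0.1724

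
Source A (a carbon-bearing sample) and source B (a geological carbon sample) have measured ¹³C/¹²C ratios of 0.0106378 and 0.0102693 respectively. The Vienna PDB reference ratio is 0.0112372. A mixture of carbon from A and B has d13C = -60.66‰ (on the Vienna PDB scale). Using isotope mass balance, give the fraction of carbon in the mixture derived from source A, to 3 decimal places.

0.777

δ_A = (0.0106378/0.0112372 − 1)×1000 = (0.946659 − 1)×1000 = -53.341‰
δ_B = (0.0102693/0.0112372 − 1)×1000 = (0.913866 − 1)×1000 = -86.134‰
f_A = (δ_mix − δ_B)/(δ_A − δ_B) = (-60.66 − (-86.134))/(-53.341 − (-86.134))
f_A = 25.474 / 32.793 = 0.7768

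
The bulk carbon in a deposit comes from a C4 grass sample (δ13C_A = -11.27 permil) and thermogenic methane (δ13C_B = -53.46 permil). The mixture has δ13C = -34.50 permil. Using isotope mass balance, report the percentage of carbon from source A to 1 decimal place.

44.9%

δ_mix = f_A·δ_A + (1 − f_A)·δ_B  ⇒  f_A = (δ_mix − δ_B)/(δ_A − δ_B)
f_A = (-34.50 − (-53.46)) / (-11.27 − (-53.46))
f_A = 18.96 / 42.19 = 0.4494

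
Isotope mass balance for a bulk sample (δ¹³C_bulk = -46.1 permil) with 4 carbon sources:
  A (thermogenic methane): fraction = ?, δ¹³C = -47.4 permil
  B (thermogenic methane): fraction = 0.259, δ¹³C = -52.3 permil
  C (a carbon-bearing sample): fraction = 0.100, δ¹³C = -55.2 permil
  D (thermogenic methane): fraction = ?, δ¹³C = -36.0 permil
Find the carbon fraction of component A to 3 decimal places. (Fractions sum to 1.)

Let f_A and f_D be the unknown fractions; fractions sum to 1 so f_A + f_D = 0.641.
Mass balance: Σ fᵢ·δᵢ = δ_bulk ⇒ f_A·(-47.4) + f_D·(-36.0) = -46.1 − (-19.066) = -27.034
Substitute f_D = 0.641 − f_A:
f_A·(-47.4 − -36.0) = -27.034 − 0.641×(-36.0) = -3.958
f_A = -3.958 / -11.4 = 0.3472

0.347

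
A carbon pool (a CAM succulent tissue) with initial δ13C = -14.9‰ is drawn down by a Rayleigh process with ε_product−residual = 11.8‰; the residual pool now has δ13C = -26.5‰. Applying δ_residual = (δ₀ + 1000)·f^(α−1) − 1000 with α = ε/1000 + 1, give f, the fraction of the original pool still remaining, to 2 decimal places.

α − 1 = ε/1000 = 0.0118
(δ_res + 1000)/(δ₀ + 1000) = (-26.5 + 1000)/(-14.9 + 1000) = 973.5/985.1 = 0.988225
f = 0.988225^(1/0.0118) = exp(ln(0.988225)/0.0118) = exp(-0.01185/0.0118)
f = exp(-1.0038) = 0.3665

0.37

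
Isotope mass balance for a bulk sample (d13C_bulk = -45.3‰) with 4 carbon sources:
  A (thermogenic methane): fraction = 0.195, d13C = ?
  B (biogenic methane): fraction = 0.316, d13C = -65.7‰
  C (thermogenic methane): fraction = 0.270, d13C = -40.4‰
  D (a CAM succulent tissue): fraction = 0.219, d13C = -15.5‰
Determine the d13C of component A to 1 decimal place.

-52.5‰

Isotope mass balance: δ_bulk = Σ fᵢ·δᵢ.
-45.3 = 0.195×δ_A + 0.316×(-65.7) + 0.270×(-40.4) + 0.219×(-15.5)
0.195·δ_A = -45.3 − (-35.064) = -10.236
δ_A = -10.236 / 0.195 = -52.49‰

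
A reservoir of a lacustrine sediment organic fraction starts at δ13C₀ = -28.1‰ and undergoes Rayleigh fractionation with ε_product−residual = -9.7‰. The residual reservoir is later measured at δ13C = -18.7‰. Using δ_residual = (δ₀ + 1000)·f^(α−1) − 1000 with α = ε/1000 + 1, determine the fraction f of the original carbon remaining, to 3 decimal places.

α − 1 = ε/1000 = -0.0097
(δ_res + 1000)/(δ₀ + 1000) = (-18.7 + 1000)/(-28.1 + 1000) = 981.3/971.9 = 1.009672
f = 1.009672^(1/-0.0097) = exp(ln(1.009672)/-0.0097) = exp(0.00963/-0.0097)
f = exp(-0.9923) = 0.3707

0.371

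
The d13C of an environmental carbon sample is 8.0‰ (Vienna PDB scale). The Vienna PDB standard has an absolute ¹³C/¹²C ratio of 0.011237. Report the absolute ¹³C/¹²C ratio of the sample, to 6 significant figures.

0.0113269

R_sample = R_standard × (d13C/1000 + 1)
R_sample = 0.011237 × (8.0/1000 + 1) = 0.011237 × 1.008000
R_sample = 0.0113269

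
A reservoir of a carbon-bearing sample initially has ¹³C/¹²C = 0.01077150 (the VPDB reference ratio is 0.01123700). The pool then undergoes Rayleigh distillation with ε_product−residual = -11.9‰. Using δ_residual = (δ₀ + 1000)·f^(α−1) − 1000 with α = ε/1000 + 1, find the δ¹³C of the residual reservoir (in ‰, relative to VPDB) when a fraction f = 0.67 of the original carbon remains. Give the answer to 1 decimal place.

δ₀ = (0.01077150/0.01123700 − 1)×1000 = (0.958574 − 1)×1000 = -41.426‰
α − 1 = ε/1000 = -0.0119
f^(α−1) = 0.67^(-0.0119) = 1.004777
δ_res = (-41.426 + 1000) × 1.004777 − 1000 = 963.154 − 1000 = -36.85‰

-36.8‰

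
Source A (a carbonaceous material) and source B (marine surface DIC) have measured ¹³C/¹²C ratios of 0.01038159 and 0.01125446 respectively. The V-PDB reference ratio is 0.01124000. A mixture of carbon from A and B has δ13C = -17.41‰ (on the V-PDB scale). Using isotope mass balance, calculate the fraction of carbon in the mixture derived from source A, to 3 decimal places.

0.241

δ_A = (0.01038159/0.01124000 − 1)×1000 = (0.923629 − 1)×1000 = -76.371‰
δ_B = (0.01125446/0.01124000 − 1)×1000 = (1.001286 − 1)×1000 = 1.286‰
f_A = (δ_mix − δ_B)/(δ_A − δ_B) = (-17.41 − (1.286))/(-76.371 − (1.286))
f_A = -18.696 / -77.657 = 0.2408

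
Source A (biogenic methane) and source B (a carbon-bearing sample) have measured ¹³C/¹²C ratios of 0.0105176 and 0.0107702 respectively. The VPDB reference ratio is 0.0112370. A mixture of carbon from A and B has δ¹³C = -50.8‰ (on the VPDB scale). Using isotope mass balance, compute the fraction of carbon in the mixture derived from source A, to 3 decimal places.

0.412

δ_A = (0.0105176/0.0112370 − 1)×1000 = (0.935979 − 1)×1000 = -64.021‰
δ_B = (0.0107702/0.0112370 − 1)×1000 = (0.958459 − 1)×1000 = -41.541‰
f_A = (δ_mix − δ_B)/(δ_A − δ_B) = (-50.8 − (-41.541))/(-64.021 − (-41.541))
f_A = -9.259 / -22.479 = 0.4119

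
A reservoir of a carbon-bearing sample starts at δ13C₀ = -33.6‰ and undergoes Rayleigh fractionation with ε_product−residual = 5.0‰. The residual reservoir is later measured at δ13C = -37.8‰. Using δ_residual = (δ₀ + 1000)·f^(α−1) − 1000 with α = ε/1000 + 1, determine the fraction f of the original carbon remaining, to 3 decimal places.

0.418

α − 1 = ε/1000 = 0.0050
(δ_res + 1000)/(δ₀ + 1000) = (-37.8 + 1000)/(-33.6 + 1000) = 962.2/966.4 = 0.995654
f = 0.995654^(1/0.0050) = exp(ln(0.995654)/0.0050) = exp(-0.00436/0.0050)
f = exp(-0.8711) = 0.4185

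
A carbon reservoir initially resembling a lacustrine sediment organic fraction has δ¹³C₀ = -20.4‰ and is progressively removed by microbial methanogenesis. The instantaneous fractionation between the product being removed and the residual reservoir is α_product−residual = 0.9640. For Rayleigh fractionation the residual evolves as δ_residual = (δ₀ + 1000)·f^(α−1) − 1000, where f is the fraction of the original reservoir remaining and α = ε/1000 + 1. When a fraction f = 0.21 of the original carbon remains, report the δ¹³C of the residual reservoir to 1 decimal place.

36.2‰

Rayleigh residual: δ_res = (δ₀ + 1000)·f^(α−1) − 1000
α − 1 = -0.03600
f^(α−1) = 0.21^(-0.03600) = 1.057792
δ_res = (-20.4 + 1000) × 1.057792 − 1000 = 1036.213 − 1000 = 36.21‰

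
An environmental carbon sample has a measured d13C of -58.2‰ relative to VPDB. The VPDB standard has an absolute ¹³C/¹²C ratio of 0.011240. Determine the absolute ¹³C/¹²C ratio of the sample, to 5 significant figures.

0.010586

R_sample = R_standard × (d13C/1000 + 1)
R_sample = 0.011240 × (-58.2/1000 + 1) = 0.011240 × 0.941800
R_sample = 0.0105858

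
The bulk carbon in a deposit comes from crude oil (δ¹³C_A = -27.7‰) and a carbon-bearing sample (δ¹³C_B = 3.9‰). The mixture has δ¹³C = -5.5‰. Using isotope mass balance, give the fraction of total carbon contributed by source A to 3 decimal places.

δ_mix = f_A·δ_A + (1 − f_A)·δ_B  ⇒  f_A = (δ_mix − δ_B)/(δ_A − δ_B)
f_A = (-5.5 − (3.9)) / (-27.7 − (3.9))
f_A = -9.4 / -31.6 = 0.2975

0.297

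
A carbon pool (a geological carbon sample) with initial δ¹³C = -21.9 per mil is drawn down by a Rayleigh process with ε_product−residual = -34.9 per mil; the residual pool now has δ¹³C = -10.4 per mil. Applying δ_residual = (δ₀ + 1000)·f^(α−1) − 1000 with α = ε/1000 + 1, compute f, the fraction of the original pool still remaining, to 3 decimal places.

α − 1 = ε/1000 = -0.0349
(δ_res + 1000)/(δ₀ + 1000) = (-10.4 + 1000)/(-21.9 + 1000) = 989.6/978.1 = 1.011757
f = 1.011757^(1/-0.0349) = exp(ln(1.011757)/-0.0349) = exp(0.01169/-0.0349)
f = exp(-0.3349) = 0.7154

0.715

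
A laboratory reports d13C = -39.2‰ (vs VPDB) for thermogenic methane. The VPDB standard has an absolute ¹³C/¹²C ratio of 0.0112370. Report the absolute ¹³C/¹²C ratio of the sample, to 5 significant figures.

R_sample = R_standard × (d13C/1000 + 1)
R_sample = 0.0112370 × (-39.2/1000 + 1) = 0.0112370 × 0.960800
R_sample = 0.0107965

0.010797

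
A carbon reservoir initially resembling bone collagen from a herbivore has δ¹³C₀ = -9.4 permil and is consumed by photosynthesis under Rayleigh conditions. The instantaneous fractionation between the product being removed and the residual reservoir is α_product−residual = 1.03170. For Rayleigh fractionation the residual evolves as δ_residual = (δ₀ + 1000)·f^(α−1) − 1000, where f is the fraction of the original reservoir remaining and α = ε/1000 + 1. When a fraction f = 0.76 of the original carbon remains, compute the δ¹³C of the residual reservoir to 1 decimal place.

-18.0 permil

Rayleigh residual: δ_res = (δ₀ + 1000)·f^(α−1) − 1000
α − 1 = 0.03170
f^(α−1) = 0.76^(0.03170) = 0.991338
δ_res = (-9.4 + 1000) × 0.991338 − 1000 = 982.020 − 1000 = -17.98 permil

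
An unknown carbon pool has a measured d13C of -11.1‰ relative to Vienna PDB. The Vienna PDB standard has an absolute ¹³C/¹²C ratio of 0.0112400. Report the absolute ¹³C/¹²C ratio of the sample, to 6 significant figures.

R_sample = R_standard × (d13C/1000 + 1)
R_sample = 0.0112400 × (-11.1/1000 + 1) = 0.0112400 × 0.988900
R_sample = 0.0111152

0.0111152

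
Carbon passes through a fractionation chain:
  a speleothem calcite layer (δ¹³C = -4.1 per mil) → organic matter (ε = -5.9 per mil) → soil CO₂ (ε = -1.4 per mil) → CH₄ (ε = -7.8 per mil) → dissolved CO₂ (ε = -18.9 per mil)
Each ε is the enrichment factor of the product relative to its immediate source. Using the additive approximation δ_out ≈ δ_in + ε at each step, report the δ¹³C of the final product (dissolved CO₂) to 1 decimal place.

step 1: δ ≈ -4.1 + (-5.9) = -10.0 per mil
step 2: δ ≈ -10.0 + (-1.4) = -11.4 per mil
step 3: δ ≈ -11.4 + (-7.8) = -19.2 per mil
step 4: δ ≈ -19.2 + (-18.9) = -38.1 per mil

-38.1 per mil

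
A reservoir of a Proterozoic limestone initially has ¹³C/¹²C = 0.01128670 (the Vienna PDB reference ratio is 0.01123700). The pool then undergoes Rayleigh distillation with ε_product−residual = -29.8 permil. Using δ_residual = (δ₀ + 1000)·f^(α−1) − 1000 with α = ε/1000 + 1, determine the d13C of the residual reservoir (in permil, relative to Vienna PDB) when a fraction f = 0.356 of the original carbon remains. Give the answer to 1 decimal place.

δ₀ = (0.01128670/0.01123700 − 1)×1000 = (1.004423 − 1)×1000 = 4.423 permil
α − 1 = ε/1000 = -0.0298
f^(α−1) = 0.356^(-0.0298) = 1.031257
δ_res = (4.423 + 1000) × 1.031257 − 1000 = 1035.818 − 1000 = 35.82 permil

35.8 permil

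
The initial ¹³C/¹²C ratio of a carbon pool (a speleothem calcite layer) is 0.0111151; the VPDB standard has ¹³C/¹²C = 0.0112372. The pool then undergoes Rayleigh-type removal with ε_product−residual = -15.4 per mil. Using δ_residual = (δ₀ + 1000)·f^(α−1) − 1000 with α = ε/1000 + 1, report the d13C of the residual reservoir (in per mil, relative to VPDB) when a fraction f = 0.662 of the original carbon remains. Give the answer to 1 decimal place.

-4.6 per mil

δ₀ = (0.0111151/0.0112372 − 1)×1000 = (0.989134 − 1)×1000 = -10.866 per mil
α − 1 = ε/1000 = -0.0154
f^(α−1) = 0.662^(-0.0154) = 1.006373
δ_res = (-10.866 + 1000) × 1.006373 − 1000 = 995.438 − 1000 = -4.56 per mil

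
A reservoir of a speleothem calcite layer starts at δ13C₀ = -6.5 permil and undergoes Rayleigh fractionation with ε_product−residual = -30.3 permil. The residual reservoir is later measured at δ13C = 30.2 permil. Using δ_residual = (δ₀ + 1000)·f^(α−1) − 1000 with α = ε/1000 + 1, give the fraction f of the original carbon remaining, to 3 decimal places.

0.302

α − 1 = ε/1000 = -0.0303
(δ_res + 1000)/(δ₀ + 1000) = (30.2 + 1000)/(-6.5 + 1000) = 1030.2/993.5 = 1.036940
f = 1.036940^(1/-0.0303) = exp(ln(1.036940)/-0.0303) = exp(0.03627/-0.0303)
f = exp(-1.1972) = 0.3020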